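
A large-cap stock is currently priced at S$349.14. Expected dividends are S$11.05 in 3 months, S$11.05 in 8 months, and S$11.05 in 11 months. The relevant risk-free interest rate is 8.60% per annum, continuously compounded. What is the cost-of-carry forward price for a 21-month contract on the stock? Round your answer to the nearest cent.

PV(dividends) I = 11.05·e^(−0.0860·3/12) + 11.05·e^(−0.0860·8/12) + 11.05·e^(−0.0860·11/12)
I = 10.8150 + 10.4343 + 10.2123 = 31.4616
F = (S − I)·e^(rT) = (349.14 − 31.4616) · e^(0.0860·21/12)
= 317.6784 · e^0.150500 = 317.6784 × 1.162415 = S$369.27

S$369.27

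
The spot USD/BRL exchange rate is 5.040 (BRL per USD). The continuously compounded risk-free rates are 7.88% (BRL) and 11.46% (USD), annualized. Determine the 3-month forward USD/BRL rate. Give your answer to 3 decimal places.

F = S·e^((r_BRL − r_USD)T) = 5.040 · e^((0.0788 − 0.1146) × 3/12)
= 5.040 · e^-0.008950 = 5.040 × 0.991090
F = 4.995 BRL per USD

4.995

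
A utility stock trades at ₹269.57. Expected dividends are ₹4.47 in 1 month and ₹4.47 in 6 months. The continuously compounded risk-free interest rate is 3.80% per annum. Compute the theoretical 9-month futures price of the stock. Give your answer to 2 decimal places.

₹268.27

PV(dividends) I = 4.47·e^(−0.0380·1/12) + 4.47·e^(−0.0380·6/12)
I = 4.4559 + 4.3859 = 8.8418
F = (S − I)·e^(rT) = (269.57 − 8.8418) · e^(0.0380·9/12)
= 260.7282 · e^0.028500 = 260.7282 × 1.028910 = ₹268.27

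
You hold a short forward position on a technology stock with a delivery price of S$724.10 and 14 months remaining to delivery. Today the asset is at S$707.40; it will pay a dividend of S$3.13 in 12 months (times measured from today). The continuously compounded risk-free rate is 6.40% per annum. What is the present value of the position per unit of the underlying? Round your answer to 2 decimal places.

-S$32.46

PV(remaining dividends) I = 3.13·e^(−0.0640·12/12) = 2.9360
Current forward F = (S − I)·e^(rT) = (707.40 − 2.9360)·e^(0.0640·14/12) = 704.4640 × 1.077525 = 759.0776
Value (long) = (F − K)·e^(−rT) = (759.0776 − 724.10) × 0.928053 = 32.4611
Short position value = −(long value) = -S$32.46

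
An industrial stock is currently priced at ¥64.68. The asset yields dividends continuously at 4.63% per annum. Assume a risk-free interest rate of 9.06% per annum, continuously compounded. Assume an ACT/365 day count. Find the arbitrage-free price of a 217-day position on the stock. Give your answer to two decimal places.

F = S·e^((r − q)T) = 64.68 · e^((0.0906 − 0.0463) × 217/365)
= 64.68 · e^0.026337 = 64.68 × 1.026687
F = ¥66.41

¥66.41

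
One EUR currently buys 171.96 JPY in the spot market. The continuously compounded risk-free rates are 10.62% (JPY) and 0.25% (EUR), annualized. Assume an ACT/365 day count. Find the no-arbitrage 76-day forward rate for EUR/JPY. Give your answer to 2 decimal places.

F = S·e^((r_JPY − r_EUR)T) = 171.96 · e^((0.1062 − 0.0025) × 76/365)
= 171.96 · e^0.021592 = 171.96 × 1.021827
F = 175.71 JPY per EUR

175.71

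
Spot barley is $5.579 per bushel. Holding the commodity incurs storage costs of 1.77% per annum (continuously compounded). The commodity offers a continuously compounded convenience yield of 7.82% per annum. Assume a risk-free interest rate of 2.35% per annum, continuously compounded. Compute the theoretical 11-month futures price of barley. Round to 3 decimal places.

Net carry = r + u − y = 0.0235 + 0.0177 − 0.0782 = -0.0370
F = S·e^((r+u−y)T) = 5.579 · e^(-0.0370 × 11/12) = 5.579 · e^-0.033917
= 5.579 × 0.966652 = $5.393 per bushel

$5.393 per bushel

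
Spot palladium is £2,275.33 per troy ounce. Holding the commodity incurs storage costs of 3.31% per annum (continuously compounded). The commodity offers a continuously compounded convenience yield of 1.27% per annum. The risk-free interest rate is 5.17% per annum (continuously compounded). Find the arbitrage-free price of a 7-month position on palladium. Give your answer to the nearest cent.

Net carry = r + u − y = 0.0517 + 0.0331 − 0.0127 = 0.0721
F = S·e^((r+u−y)T) = 2275.33 · e^(0.0721 × 7/12) = 2275.33 · e^0.04205833
= 2275.33 × 1.04295531 = £2,373.07 per troy ounce

£2,373.07 per troy ounce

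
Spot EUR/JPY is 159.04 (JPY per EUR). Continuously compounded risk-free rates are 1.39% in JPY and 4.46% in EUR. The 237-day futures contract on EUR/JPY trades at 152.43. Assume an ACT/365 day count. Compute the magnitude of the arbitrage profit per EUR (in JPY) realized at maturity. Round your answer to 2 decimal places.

Fair futures: F* = S·e^(carry·T), with carry = (r_JPY − r_EUR) = 0.0139 − 0.0446 = -0.0307
F* = 159.04 · e^(-0.0307 × 237/365) = 159.04 · e^-0.019934 = 159.04 × 0.980263 = 155.9010
Market 152.43 < fair 155.9010: forward underpriced → reverse cash-and-carry (short spot, go long the forward).
At maturity, profit = |F_mkt − F*| = |152.43 − 155.9010| = 3.47 per EUR (in JPY)

3.47 per EUR (in JPY)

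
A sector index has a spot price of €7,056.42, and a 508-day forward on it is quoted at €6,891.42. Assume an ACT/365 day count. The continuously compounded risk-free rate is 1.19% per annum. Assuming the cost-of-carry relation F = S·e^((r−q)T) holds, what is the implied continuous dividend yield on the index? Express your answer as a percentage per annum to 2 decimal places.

From F = S·e^((r−q)T): (r − q) = ln(F/S)/T
ln(6891.42/7056.42) = ln(0.976617) = -0.023661
(r − q) = -0.023661 / (508/365) = -0.017001
q = r − ln(F/S)/T = 0.0119 + 0.017001 = 0.028901
q = 2.89%

2.89%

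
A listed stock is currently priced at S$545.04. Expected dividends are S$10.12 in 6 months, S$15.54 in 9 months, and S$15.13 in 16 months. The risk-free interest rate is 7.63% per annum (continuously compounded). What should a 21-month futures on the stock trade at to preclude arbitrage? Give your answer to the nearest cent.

PV(dividends) I = 10.12·e^(−0.0763·6/12) + 15.54·e^(−0.0763·9/12) + 15.13·e^(−0.0763·16/12)
I = 9.7412 + 14.6757 + 13.6665 = 38.0834
F = (S − I)·e^(rT) = (545.04 − 38.0834) · e^(0.0763·21/12)
= 506.9566 · e^0.133525 = 506.9566 × 1.142850 = S$579.38

S$579.38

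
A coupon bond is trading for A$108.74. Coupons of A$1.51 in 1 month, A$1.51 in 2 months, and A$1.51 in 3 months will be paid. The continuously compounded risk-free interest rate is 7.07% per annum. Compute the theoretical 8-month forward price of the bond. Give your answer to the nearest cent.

A$109.29

PV(coupons) I = 1.51·e^(−0.0707·1/12) + 1.51·e^(−0.0707·2/12) + 1.51·e^(−0.0707·3/12)
I = 1.5011 + 1.4923 + 1.4835 = 4.4769
F = (S − I)·e^(rT) = (108.74 − 4.4769) · e^(0.0707·8/12)
= 104.2631 · e^0.047133 = 104.2631 × 1.048261 = A$109.29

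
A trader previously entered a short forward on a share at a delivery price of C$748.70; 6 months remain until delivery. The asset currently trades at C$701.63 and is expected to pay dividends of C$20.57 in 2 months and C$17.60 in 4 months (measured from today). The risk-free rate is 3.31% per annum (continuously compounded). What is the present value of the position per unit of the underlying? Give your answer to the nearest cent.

PV(remaining dividends) I = 20.57·e^(−0.0331·2/12) + 17.60·e^(−0.0331·4/12) = 37.8637
Current forward F = (S − I)·e^(rT) = (701.63 − 37.8637)·e^(0.0331·6/12) = 663.7663 × 1.016688 = 674.8432
Value (long) = (F − K)·e^(−rT) = (674.8432 − 748.70) × 0.983586 = -72.6445
Short position value = −(long value) = C$72.64

C$72.64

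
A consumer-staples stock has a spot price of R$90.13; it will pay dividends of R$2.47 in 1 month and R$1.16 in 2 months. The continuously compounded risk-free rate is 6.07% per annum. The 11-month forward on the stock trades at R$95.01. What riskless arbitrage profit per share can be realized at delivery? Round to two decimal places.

R$3.54 per share

PV(dividends) I = 2.47·e^(−0.0607·1/12) + 1.16·e^(−0.0607·2/12) = 3.6059
Fair forward F* = (S − I)·e^(rT) = (90.13 − 3.6059)·e^0.055642 = 86.5241 × 1.057219 = 91.4749
Market R$95.01 > fair 91.4749: forward overpriced → cash-and-carry (borrow at r, buy the stock and collect the dividends, short the forward).
Profit at T = |F_mkt − F*| = |95.01 − 91.4749| = R$3.54 per share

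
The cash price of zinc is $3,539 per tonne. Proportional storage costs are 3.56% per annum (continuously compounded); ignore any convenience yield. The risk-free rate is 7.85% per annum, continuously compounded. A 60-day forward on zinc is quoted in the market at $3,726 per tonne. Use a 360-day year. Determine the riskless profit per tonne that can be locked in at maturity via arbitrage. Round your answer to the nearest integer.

Fair forward: F* = S·e^(carry·T), with carry = (r + u) = 0.0785 + 0.0356 = 0.1141
F* = 3539 · e^(0.1141 × 60/360) = 3539 · e^0.019017 = 3539 × 1.019199 = $3606.9453
Market $3726 > fair $3606.9453: forward overpriced → cash-and-carry (buy spot, short the forward).
At maturity, profit = |F_mkt − F*| = |3726 − 3606.9453| = $119 per tonne

$119 per tonne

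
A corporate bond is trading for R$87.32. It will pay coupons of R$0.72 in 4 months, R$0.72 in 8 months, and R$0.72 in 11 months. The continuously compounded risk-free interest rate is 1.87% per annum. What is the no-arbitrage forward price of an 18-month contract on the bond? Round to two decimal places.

PV(coupons) I = 0.72·e^(−0.0187·4/12) + 0.72·e^(−0.0187·8/12) + 0.72·e^(−0.0187·11/12)
I = 0.7155 + 0.7111 + 0.7078 = 2.1344
F = (S − I)·e^(rT) = (87.32 − 2.1344) · e^(0.0187·18/12)
= 85.1856 · e^0.028050 = 85.1856 × 1.028447 = R$87.61

R$87.61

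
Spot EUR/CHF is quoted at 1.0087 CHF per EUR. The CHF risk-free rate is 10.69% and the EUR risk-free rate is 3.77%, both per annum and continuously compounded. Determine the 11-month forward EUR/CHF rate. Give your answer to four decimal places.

1.0748

F = S·e^((r_CHF − r_EUR)T) = 1.0087 · e^((0.1069 − 0.0377) × 11/12)
= 1.0087 · e^0.063433 = 1.0087 × 1.065488
F = 1.0748 CHF per EUR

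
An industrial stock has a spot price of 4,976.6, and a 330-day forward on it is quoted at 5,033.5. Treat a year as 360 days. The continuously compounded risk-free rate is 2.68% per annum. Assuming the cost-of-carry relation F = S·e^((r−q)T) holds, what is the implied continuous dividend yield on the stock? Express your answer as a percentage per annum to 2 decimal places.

From F = S·e^((r−q)T): (r − q) = ln(F/S)/T
ln(5033.5/4976.6) = ln(1.011434) = 0.011369
(r − q) = 0.011369 / (330/360) = 0.012403
q = r − ln(F/S)/T = 0.0268 − 0.012403 = 0.014397
q = 1.44%

1.44%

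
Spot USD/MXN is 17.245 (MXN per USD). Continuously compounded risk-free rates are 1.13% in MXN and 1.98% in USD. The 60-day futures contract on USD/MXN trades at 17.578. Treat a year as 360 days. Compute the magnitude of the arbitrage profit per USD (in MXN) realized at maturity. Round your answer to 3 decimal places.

Fair futures: F* = S·e^(carry·T), with carry = (r_MXN − r_USD) = 0.0113 − 0.0198 = -0.0085
F* = 17.245 · e^(-0.0085 × 60/360) = 17.245 · e^-0.001417 = 17.245 × 0.998584 = 17.2206
Market 17.578 > fair 17.2206: forward overpriced → cash-and-carry (buy spot, short the forward).
At maturity, profit = |F_mkt − F*| = |17.578 − 17.2206| = 0.357 per USD (in MXN)

0.357 per USD (in MXN)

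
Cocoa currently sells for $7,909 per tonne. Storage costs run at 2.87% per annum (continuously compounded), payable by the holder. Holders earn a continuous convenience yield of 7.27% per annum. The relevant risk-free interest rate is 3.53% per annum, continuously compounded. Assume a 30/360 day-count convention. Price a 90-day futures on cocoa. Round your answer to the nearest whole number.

$7,892 per tonne

Net carry = r + u − y = 0.0353 + 0.0287 − 0.0727 = -0.0087
F = S·e^((r+u−y)T) = 7909 · e^(-0.0087 × 90/360) = 7909 · e^-0.002175
= 7909 × 0.997827 = $7,892 per tonne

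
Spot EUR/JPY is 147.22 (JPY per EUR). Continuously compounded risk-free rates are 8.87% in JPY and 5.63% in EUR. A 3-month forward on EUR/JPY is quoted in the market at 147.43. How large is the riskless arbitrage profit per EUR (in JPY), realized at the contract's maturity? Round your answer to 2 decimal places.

Fair forward: F* = S·e^(carry·T), with carry = (r_JPY − r_EUR) = 0.0887 − 0.0563 = 0.0324
F* = 147.22 · e^(0.0324 × 3/12) = 147.22 · e^0.008100 = 147.22 × 1.008133 = 148.4173
Market 147.43 < fair 148.4173: forward underpriced → reverse cash-and-carry (short spot, go long the forward).
At maturity, profit = |F_mkt − F*| = |147.43 − 148.4173| = 0.99 per EUR (in JPY)

0.99 per EUR (in JPY)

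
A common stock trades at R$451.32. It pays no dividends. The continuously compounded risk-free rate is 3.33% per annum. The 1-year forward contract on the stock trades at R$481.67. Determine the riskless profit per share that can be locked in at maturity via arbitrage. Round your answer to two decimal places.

Fair forward: F* = S·e^(carry·T), with carry = r = 0.0333
F* = 451.32 · e^(0.0333 × 1) = 451.32 · e^0.033300 = 451.32 × 1.033861 = R$466.6021
Market R$481.67 > fair R$466.6021: forward overpriced → cash-and-carry (buy spot, short the forward).
At maturity, profit = |F_mkt − F*| = |481.67 − 466.6021| = R$15.07 per share

R$15.07 per share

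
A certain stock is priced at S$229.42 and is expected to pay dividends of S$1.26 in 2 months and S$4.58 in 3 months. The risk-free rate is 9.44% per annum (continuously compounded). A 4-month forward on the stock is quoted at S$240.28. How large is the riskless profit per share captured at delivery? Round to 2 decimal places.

PV(dividends) I = 1.26·e^(−0.0944·2/12) + 4.58·e^(−0.0944·3/12) = 5.7135
Fair forward F* = (S − I)·e^(rT) = (229.42 − 5.7135)·e^0.031467 = 223.7065 × 1.031967 = 230.8577
Market S$240.28 > fair 230.8577: forward overpriced → cash-and-carry (borrow at r, buy the stock and collect the dividends, short the forward).
Profit at T = |F_mkt − F*| = |240.28 − 230.8577| = S$9.42 per share

S$9.42 per share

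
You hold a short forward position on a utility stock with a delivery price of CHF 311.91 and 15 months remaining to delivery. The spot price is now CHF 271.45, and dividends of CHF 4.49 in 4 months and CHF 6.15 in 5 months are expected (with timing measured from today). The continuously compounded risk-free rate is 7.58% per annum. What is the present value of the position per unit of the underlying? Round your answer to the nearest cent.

PV(remaining dividends) I = 4.49·e^(−0.0758·4/12) + 6.15·e^(−0.0758·5/12) = 10.3368
Current forward F = (S − I)·e^(rT) = (271.45 − 10.3368)·e^(0.0758·15/12) = 261.1132 × 1.099384 = 287.0637
Value (long) = (F − K)·e^(−rT) = (287.0637 − 311.91) × 0.909600 = -22.6002
Short position value = −(long value) = CHF 22.60

CHF 22.60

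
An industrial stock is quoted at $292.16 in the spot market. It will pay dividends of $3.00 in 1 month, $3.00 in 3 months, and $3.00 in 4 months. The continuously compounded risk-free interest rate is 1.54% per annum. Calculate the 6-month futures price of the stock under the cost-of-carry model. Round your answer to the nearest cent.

PV(dividends) I = 3.00·e^(−0.0154·1/12) + 3.00·e^(−0.0154·3/12) + 3.00·e^(−0.0154·4/12)
I = 2.9962 + 2.9885 + 2.9846 = 8.9693
F = (S − I)·e^(rT) = (292.16 − 8.9693) · e^(0.0154·6/12)
= 283.1907 · e^0.007700 = 283.1907 × 1.007730 = $285.38

$285.38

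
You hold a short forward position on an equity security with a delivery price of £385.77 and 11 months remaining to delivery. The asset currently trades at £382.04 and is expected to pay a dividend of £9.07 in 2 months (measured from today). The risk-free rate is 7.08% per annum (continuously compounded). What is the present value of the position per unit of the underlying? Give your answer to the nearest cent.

-£11.55

PV(remaining dividends) I = 9.07·e^(−0.0708·2/12) = 8.9636
Current forward F = (S − I)·e^(rT) = (382.04 − 8.9636)·e^(0.0708·11/12) = 373.0764 × 1.067052 = 398.0919
Value (long) = (F − K)·e^(−rT) = (398.0919 − 385.77) × 0.937161 = 11.5476
Short position value = −(long value) = -£11.55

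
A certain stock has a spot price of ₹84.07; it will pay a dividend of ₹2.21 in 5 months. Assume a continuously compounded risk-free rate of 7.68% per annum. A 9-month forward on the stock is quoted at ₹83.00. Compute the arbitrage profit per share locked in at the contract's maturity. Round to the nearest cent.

PV(dividends) I = 2.21·e^(−0.0768·5/12) = 2.1404
Fair forward F* = (S − I)·e^(rT) = (84.07 − 2.1404)·e^0.057600 = 81.9296 × 1.059291 = 86.7873
Market ₹83.00 < fair 86.7873: forward underpriced → reverse cash-and-carry (short the stock, invest proceeds at r, pay the dividends, go long the forward).
Profit at T = |F_mkt − F*| = |83.00 − 86.7873| = ₹3.79 per share

₹3.79 per share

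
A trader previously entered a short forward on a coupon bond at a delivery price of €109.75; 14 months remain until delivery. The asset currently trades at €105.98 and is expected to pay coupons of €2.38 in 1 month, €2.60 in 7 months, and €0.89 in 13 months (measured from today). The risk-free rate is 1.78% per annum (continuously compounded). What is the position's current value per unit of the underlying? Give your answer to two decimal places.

PV(remaining coupons) I = 2.38·e^(−0.0178·1/12) + 2.60·e^(−0.0178·7/12) + 0.89·e^(−0.0178·13/12) = 5.8226
Current forward F = (S − I)·e^(rT) = (105.98 − 5.8226)·e^(0.0178·14/12) = 100.1574 × 1.020984 = 102.2591
Value (long) = (F − K)·e^(−rT) = (102.2591 − 109.75) × 0.979447 = -7.3369
Short position value = −(long value) = €7.34

€7.34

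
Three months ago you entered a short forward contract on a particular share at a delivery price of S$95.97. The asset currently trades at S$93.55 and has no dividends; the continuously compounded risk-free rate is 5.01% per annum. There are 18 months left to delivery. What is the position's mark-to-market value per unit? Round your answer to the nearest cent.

Current fair forward for the remaining 18 months: F = S·e^(r·T), r = 0.0501
F = 93.55 · e^(0.0501 × 18/12) = 93.55 × 1.078046 = 100.8512
Value of long forward = (F − K)·e^(−rT) = (100.8512 − 95.97) · e^(−0.0501·18/12)
= 4.8812 × 0.927604 = 4.53
Short position value = −(long value) = -S$4.53

-S$4.53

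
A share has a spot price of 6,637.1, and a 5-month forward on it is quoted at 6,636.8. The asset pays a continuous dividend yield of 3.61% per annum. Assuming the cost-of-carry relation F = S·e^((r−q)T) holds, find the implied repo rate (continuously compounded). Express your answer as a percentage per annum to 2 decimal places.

From F = S·e^((r−q)T): (r − q) = ln(F/S)/T
ln(6636.8/6637.1) = ln(0.999955) = -0.000045
(r − q) = -0.000045 / (5/12) = -0.000108
r = ln(F/S)/T + q = -0.000108 + 0.0361 = 0.035992
r = 3.60%

3.60%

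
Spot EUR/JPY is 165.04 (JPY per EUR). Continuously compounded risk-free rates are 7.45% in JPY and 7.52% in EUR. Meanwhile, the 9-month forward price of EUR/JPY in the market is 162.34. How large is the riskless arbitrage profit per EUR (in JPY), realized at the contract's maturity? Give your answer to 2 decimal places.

2.61 per EUR (in JPY)

Fair forward: F* = S·e^(carry·T), with carry = (r_JPY − r_EUR) = 0.0745 − 0.0752 = -0.0007
F* = 165.04 · e^(-0.0007 × 9/12) = 165.04 · e^-0.000525 = 165.04 × 0.999475 = 164.9534
Market 162.34 < fair 164.9534: forward underpriced → reverse cash-and-carry (short spot, go long the forward).
At maturity, profit = |F_mkt − F*| = |162.34 − 164.9534| = 2.61 per EUR (in JPY)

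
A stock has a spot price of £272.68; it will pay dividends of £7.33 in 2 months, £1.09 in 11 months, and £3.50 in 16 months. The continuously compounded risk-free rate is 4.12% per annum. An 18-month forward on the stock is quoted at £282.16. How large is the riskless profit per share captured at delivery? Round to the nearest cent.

£4.48 per share

PV(dividends) I = 7.33·e^(−0.0412·2/12) + 1.09·e^(−0.0412·11/12) + 3.50·e^(−0.0412·16/12) = 11.6424
Fair forward F* = (S − I)·e^(rT) = (272.68 − 11.6424)·e^0.061800 = 261.0376 × 1.063750 = 277.6787
Market £282.16 > fair 277.6787: forward overpriced → cash-and-carry (borrow at r, buy the stock and collect the dividends, short the forward).
Profit at T = |F_mkt − F*| = |282.16 − 277.6787| = £4.48 per share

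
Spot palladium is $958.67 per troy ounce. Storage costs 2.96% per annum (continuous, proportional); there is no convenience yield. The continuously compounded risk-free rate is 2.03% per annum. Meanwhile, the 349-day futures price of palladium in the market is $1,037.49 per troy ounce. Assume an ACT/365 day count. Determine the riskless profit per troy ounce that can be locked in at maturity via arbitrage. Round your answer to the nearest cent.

Fair futures: F* = S·e^(carry·T), with carry = (r + u) = 0.0203 + 0.0296 = 0.0499
F* = 958.67 · e^(0.0499 × 349/365) = 958.67 · e^0.047713 = 958.67 × 1.048870 = $1005.5202
Market $1037.49 > fair $1005.5202: forward overpriced → cash-and-carry (buy spot, short the forward).
At maturity, profit = |F_mkt − F*| = |1037.49 − 1005.5202| = $31.97 per troy ounce

$31.97 per troy ounce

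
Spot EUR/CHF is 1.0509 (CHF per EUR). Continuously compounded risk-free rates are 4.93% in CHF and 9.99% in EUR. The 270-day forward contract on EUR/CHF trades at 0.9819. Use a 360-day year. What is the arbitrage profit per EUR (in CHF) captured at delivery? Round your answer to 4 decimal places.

Fair forward: F* = S·e^(carry·T), with carry = (r_CHF − r_EUR) = 0.0493 − 0.0999 = -0.0506
F* = 1.0509 · e^(-0.0506 × 270/360) = 1.0509 · e^-0.037950 = 1.0509 × 0.962761 = 1.0118
Market 0.9819 < fair 1.0118: forward underpriced → reverse cash-and-carry (short spot, go long the forward).
At maturity, profit = |F_mkt − F*| = |0.9819 − 1.0118| = 0.0299 per EUR (in CHF)

0.0299 per EUR (in CHF)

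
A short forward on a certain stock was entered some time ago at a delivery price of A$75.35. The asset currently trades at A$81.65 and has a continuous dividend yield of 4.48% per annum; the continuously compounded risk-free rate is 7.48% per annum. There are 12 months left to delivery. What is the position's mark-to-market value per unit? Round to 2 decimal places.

-A$8.15

Current fair forward for the remaining 12 months: F = S·e^((r − q)·T), (r − q) = 0.0748 − 0.0448 = 0.0300
F = 81.65 · e^(0.0300 × 12/12) = 81.65 × 1.030455 = 84.1367
Value of long forward = (F − K)·e^(−rT) = (84.1367 − 75.35) · e^(−0.0748·12/12)
= 8.7867 × 0.927929 = 8.15
Short position value = −(long value) = -A$8.15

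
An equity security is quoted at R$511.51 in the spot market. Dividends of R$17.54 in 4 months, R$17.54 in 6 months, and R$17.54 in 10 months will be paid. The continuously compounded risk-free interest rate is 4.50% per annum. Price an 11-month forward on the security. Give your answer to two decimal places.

PV(dividends) I = 17.54·e^(−0.0450·4/12) + 17.54·e^(−0.0450·6/12) + 17.54·e^(−0.0450·10/12)
I = 17.2789 + 17.1498 + 16.8944 = 51.3231
F = (S − I)·e^(rT) = (511.51 − 51.3231) · e^(0.0450·11/12)
= 460.1869 · e^0.041250 = 460.1869 × 1.042113 = R$479.57

R$479.57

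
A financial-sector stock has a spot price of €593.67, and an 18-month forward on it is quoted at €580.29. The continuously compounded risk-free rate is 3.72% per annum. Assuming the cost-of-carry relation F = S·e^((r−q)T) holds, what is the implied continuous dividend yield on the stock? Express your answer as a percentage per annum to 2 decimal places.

5.24%

From F = S·e^((r−q)T): (r − q) = ln(F/S)/T
ln(580.29/593.67) = ln(0.977462) = -0.022796
(r − q) = -0.022796 / (18/12) = -0.015197
q = r − ln(F/S)/T = 0.0372 + 0.015197 = 0.052397
q = 5.24%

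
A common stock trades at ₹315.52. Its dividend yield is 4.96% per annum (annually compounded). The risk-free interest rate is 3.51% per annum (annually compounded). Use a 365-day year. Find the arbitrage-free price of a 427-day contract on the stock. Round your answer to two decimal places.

₹310.43

F = S · (1+r)^T / (1+q)^T
= 315.52 × 1.041183 / 1.058266 = 315.52 × 0.983858
F = ₹310.43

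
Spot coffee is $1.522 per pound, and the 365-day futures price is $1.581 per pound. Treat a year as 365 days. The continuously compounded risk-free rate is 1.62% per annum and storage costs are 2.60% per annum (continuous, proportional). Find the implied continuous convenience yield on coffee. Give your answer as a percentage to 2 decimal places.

F = S·e^((r+u−y)T) ⇒ (r+u−y) = ln(F/S)/T
ln(1.581/1.522) = 0.038032; /T ⇒ 0.038032
y = r + u − ln(F/S)/T = 0.0162 + 0.0260 − 0.038032 = 0.004168
y = 0.42%

0.42%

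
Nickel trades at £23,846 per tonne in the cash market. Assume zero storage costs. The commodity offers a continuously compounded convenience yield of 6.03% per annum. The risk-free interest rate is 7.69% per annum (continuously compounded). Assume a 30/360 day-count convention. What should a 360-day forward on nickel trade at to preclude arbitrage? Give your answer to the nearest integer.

Net carry = r + u − y = 0.0769 + 0.0000 − 0.0603 = 0.0166
F = S·e^((r+u−y)T) = 23846 · e^(0.0166 × 360/360) = 23846 · e^0.016600
= 23846 × 1.016739 = £24,245 per tonne

£24,245 per tonne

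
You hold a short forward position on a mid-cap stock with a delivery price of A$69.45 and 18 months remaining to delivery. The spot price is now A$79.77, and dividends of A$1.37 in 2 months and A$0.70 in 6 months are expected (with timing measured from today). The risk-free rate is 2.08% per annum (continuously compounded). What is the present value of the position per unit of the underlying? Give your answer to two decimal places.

-A$10.40

PV(remaining dividends) I = 1.37·e^(−0.0208·2/12) + 0.70·e^(−0.0208·6/12) = 2.0580
Current forward F = (S − I)·e^(rT) = (79.77 − 2.0580)·e^(0.0208·18/12) = 77.7120 × 1.031692 = 80.1748
Value (long) = (F − K)·e^(−rT) = (80.1748 − 69.45) × 0.969282 = 10.3954
Short position value = −(long value) = -A$10.40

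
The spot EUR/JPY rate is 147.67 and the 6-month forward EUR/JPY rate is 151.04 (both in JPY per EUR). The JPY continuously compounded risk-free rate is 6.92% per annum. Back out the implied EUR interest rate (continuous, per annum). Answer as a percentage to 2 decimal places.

2.41%

F = S·e^((r_JPY − r_EUR)T) ⇒ r_EUR = r_JPY − ln(F/S)/T
ln(151.04/147.67) = 0.022565; /(6/12) = 0.045130
r_EUR = 0.0692 − 0.045130 = 0.024070
r_EUR = 2.41%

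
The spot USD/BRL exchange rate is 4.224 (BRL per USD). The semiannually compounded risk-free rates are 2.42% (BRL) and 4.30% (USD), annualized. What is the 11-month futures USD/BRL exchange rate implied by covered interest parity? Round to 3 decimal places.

4.153

By covered interest parity, F = S · (1+r_BRL/2)^(2T) / (1+r_USD/2)^(2T)
= 4.224 × 1.022295 / 1.039769 = 4.224 × 0.983194
F = 4.153 BRL per USD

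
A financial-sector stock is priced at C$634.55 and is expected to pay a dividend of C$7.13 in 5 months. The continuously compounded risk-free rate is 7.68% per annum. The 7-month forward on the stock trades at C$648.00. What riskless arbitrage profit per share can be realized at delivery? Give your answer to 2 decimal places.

C$8.40 per share

PV(dividends) I = 7.13·e^(−0.0768·5/12) = 6.9055
Fair forward F* = (S − I)·e^(rT) = (634.55 − 6.9055)·e^0.044800 = 627.6445 × 1.045819 = 656.4025
Market C$648.00 < fair 656.4025: forward underpriced → reverse cash-and-carry (short the stock, invest proceeds at r, pay the dividends, go long the forward).
Profit at T = |F_mkt − F*| = |648.00 − 656.4025| = C$8.40 per share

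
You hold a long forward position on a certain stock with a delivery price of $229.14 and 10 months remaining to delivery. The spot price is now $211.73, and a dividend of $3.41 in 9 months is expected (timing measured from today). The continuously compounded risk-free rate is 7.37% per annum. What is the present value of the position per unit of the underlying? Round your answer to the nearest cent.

-$6.99

PV(remaining dividends) I = 3.41·e^(−0.0737·9/12) = 3.2266
Current forward F = (S − I)·e^(rT) = (211.73 − 3.2266)·e^(0.0737·10/12) = 208.5034 × 1.063342 = 221.7104
Value (long) = (F − K)·e^(−rT) = (221.7104 − 229.14) × 0.940431 = -6.9870
Value = -$6.99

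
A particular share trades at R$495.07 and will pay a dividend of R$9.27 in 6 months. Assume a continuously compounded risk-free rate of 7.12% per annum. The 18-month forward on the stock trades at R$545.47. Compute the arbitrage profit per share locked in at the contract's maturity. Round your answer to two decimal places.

R$4.55 per share

PV(dividends) I = 9.27·e^(−0.0712·6/12) = 8.9458
Fair forward F* = (S − I)·e^(rT) = (495.07 − 8.9458)·e^0.106800 = 486.1242 × 1.112712 = 540.9162
Market R$545.47 > fair 540.9162: forward overpriced → cash-and-carry (borrow at r, buy the stock and collect the dividends, short the forward).
Profit at T = |F_mkt − F*| = |545.47 − 540.9162| = R$4.55 per share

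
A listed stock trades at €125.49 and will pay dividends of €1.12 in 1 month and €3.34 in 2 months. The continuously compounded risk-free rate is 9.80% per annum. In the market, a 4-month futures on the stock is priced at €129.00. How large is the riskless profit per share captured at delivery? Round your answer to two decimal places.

PV(dividends) I = 1.12·e^(−0.0980·1/12) + 3.34·e^(−0.0980·2/12) = 4.3968
Fair futures F* = (S − I)·e^(rT) = (125.49 − 4.3968)·e^0.032667 = 121.0932 × 1.033206 = 125.1142
Market €129.00 > fair 125.1142: forward overpriced → cash-and-carry (borrow at r, buy the stock and collect the dividends, short the forward).
Profit at T = |F_mkt − F*| = |129.00 − 125.1142| = €3.89 per share

€3.89 per share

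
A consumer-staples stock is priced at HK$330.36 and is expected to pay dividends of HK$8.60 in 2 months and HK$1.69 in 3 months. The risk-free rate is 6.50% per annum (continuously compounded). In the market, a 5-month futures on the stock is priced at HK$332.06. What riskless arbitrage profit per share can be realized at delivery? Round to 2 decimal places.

PV(dividends) I = 8.60·e^(−0.0650·2/12) + 1.69·e^(−0.0650·3/12) = 10.1701
Fair futures F* = (S − I)·e^(rT) = (330.36 − 10.1701)·e^0.027083 = 320.1899 × 1.027453 = 328.9801
Market HK$332.06 > fair 328.9801: forward overpriced → cash-and-carry (borrow at r, buy the stock and collect the dividends, short the forward).
Profit at T = |F_mkt − F*| = |332.06 − 328.9801| = HK$3.08 per share

HK$3.08 per share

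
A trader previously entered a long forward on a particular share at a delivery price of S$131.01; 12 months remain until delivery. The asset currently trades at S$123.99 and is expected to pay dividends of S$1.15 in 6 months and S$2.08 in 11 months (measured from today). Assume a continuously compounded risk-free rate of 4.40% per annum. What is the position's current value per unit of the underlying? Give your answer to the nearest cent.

-S$4.50

PV(remaining dividends) I = 1.15·e^(−0.0440·6/12) + 2.08·e^(−0.0440·11/12) = 3.1228
Current forward F = (S − I)·e^(rT) = (123.99 − 3.1228)·e^(0.0440·12/12) = 120.8672 × 1.044982 = 126.3040
Value (long) = (F − K)·e^(−rT) = (126.3040 − 131.01) × 0.956954 = -4.5034
Value = -S$4.50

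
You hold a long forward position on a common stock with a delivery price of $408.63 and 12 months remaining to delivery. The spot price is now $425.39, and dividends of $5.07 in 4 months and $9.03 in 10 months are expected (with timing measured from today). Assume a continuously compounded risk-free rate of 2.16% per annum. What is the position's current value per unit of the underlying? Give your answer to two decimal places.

PV(remaining dividends) I = 5.07·e^(−0.0216·4/12) + 9.03·e^(−0.0216·10/12) = 13.9025
Current forward F = (S − I)·e^(rT) = (425.39 − 13.9025)·e^(0.0216·12/12) = 411.4875 × 1.021835 = 420.4723
Value (long) = (F − K)·e^(−rT) = (420.4723 − 408.63) × 0.978632 = 11.5893
Value = $11.59

$11.59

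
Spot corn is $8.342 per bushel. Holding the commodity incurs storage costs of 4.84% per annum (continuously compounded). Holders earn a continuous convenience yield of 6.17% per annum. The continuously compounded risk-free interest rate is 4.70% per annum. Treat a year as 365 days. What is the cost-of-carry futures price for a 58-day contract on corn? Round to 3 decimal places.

$8.387 per bushel

Net carry = r + u − y = 0.0470 + 0.0484 − 0.0617 = 0.0337
F = S·e^((r+u−y)T) = 8.342 · e^(0.0337 × 58/365) = 8.342 · e^0.005355
= 8.342 × 1.005369 = $8.387 per bushel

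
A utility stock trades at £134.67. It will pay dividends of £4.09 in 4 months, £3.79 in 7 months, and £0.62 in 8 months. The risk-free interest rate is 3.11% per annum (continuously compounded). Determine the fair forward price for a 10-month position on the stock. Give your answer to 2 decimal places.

PV(dividends) I = 4.09·e^(−0.0311·4/12) + 3.79·e^(−0.0311·7/12) + 0.62·e^(−0.0311·8/12)
I = 4.0478 + 3.7219 + 0.6073 = 8.3770
F = (S − I)·e^(rT) = (134.67 − 8.3770) · e^(0.0311·10/12)
= 126.2930 · e^0.025917 = 126.2930 × 1.026256 = £129.61

£129.61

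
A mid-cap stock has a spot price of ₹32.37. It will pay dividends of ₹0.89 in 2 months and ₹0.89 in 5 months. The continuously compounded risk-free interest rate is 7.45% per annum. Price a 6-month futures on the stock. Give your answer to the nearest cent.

₹31.79

PV(dividends) I = 0.89·e^(−0.0745·2/12) + 0.89·e^(−0.0745·5/12)
I = 0.8790 + 0.8628 = 1.7418
F = (S − I)·e^(rT) = (32.37 − 1.7418) · e^(0.0745·6/12)
= 30.6282 · e^0.037250 = 30.6282 × 1.037952 = ₹31.79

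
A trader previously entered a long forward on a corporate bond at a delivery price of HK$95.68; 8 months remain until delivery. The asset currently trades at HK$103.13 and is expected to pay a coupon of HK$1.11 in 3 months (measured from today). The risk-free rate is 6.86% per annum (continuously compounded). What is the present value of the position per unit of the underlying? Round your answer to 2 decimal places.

PV(remaining coupons) I = 1.11·e^(−0.0686·3/12) = 1.0911
Current forward F = (S − I)·e^(rT) = (103.13 − 1.0911)·e^(0.0686·8/12) = 102.0389 × 1.046795 = 106.8138
Value (long) = (F − K)·e^(−rT) = (106.8138 − 95.68) × 0.955297 = 10.6361
Value = HK$10.64

HK$10.64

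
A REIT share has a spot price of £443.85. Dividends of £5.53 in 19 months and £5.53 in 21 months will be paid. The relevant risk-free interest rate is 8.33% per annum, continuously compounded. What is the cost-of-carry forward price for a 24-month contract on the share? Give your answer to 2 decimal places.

PV(dividends) I = 5.53·e^(−0.0833·19/12) + 5.53·e^(−0.0833·21/12)
I = 4.8467 + 4.7799 = 9.6266
F = (S − I)·e^(rT) = (443.85 − 9.6266) · e^(0.0833·24/12)
= 434.2234 · e^0.166600 = 434.2234 × 1.181282 = £512.94

£512.94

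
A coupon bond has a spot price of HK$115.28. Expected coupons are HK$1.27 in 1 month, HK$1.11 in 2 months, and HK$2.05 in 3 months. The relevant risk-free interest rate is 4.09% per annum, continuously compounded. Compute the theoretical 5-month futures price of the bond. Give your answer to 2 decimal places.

PV(coupons) I = 1.27·e^(−0.0409·1/12) + 1.11·e^(−0.0409·2/12) + 2.05·e^(−0.0409·3/12)
I = 1.2657 + 1.1025 + 2.0291 = 4.3973
F = (S − I)·e^(rT) = (115.28 − 4.3973) · e^(0.0409·5/12)
= 110.8827 · e^0.017042 = 110.8827 × 1.017188 = HK$112.79

HK$112.79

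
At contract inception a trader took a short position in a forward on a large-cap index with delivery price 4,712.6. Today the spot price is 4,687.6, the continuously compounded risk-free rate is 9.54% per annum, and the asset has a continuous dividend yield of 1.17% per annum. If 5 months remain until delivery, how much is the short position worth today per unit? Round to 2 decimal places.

Current fair forward for the remaining 5 months: F = S·e^((r − q)·T), (r − q) = 0.0954 − 0.0117 = 0.0837
F = 4687.6 · e^(0.0837 × 5/12) = 4687.6 × 1.03549026 = 4853.9641
Value of long forward = (F − K)·e^(−rT) = (4853.9641 − 4712.6) · e^(−0.0954·5/12)
= 141.3641 × 0.96102967 = 135.86
Short position value = −(long value) = -135.86

-135.86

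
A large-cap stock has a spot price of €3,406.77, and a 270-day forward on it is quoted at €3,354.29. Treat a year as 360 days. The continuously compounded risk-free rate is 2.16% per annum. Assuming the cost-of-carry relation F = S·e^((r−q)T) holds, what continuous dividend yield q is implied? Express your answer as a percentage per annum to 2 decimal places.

4.23%

From F = S·e^((r−q)T): (r − q) = ln(F/S)/T
ln(3354.29/3406.77) = ln(0.984595) = -0.015525
(r − q) = -0.015525 / (270/360) = -0.020700
q = r − ln(F/S)/T = 0.0216 + 0.020700 = 0.042300
q = 4.23%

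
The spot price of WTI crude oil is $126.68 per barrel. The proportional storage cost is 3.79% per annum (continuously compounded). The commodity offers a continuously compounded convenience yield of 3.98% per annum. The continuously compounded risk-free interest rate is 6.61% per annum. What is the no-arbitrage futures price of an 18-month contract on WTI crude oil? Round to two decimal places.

Net carry = r + u − y = 0.0661 + 0.0379 − 0.0398 = 0.0642
F = S·e^((r+u−y)T) = 126.68 · e^(0.0642 × 18/12) = 126.68 · e^0.096300
= 126.68 × 1.101089 = $139.49 per barrel

$139.49 per barrel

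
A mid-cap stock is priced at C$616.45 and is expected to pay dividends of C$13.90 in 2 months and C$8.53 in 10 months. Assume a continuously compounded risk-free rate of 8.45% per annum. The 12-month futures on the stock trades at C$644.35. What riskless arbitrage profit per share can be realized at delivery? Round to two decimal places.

C$2.89 per share

PV(dividends) I = 13.90·e^(−0.0845·2/12) + 8.53·e^(−0.0845·10/12) = 21.6556
Fair futures F* = (S − I)·e^(rT) = (616.45 − 21.6556)·e^0.084500 = 594.7944 × 1.088173 = 647.2392
Market C$644.35 < fair 647.2392: forward underpriced → reverse cash-and-carry (short the stock, invest proceeds at r, pay the dividends, go long the forward).
Profit at T = |F_mkt − F*| = |644.35 − 647.2392| = C$2.89 per share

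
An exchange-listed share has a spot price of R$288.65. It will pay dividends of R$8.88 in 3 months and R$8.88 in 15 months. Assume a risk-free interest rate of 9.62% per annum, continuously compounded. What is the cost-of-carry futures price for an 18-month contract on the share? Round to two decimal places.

R$314.35

PV(dividends) I = 8.88·e^(−0.0962·3/12) + 8.88·e^(−0.0962·15/12)
I = 8.6690 + 7.8739 = 16.5429
F = (S − I)·e^(rT) = (288.65 − 16.5429) · e^(0.0962·18/12)
= 272.1071 · e^0.144300 = 272.1071 × 1.155231 = R$314.35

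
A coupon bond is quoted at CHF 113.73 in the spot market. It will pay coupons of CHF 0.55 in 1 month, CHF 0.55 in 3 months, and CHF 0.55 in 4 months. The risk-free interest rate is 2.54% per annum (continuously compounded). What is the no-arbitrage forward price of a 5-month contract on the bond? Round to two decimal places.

CHF 113.28

PV(coupons) I = 0.55·e^(−0.0254·1/12) + 0.55·e^(−0.0254·3/12) + 0.55·e^(−0.0254·4/12)
I = 0.5488 + 0.5465 + 0.5454 = 1.6407
F = (S − I)·e^(rT) = (113.73 − 1.6407) · e^(0.0254·5/12)
= 112.0893 · e^0.010583 = 112.0893 × 1.010639 = CHF 113.28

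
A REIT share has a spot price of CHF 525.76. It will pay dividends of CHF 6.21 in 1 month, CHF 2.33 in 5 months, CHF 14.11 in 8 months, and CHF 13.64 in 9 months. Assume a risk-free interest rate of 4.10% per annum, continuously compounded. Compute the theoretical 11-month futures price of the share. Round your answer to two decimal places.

CHF 509.10

PV(dividends) I = 6.21·e^(−0.0410·1/12) + 2.33·e^(−0.0410·5/12) + 14.11·e^(−0.0410·8/12) + 13.64·e^(−0.0410·9/12)
I = 6.1888 + 2.2905 + 13.7295 + 13.2270 = 35.4358
F = (S − I)·e^(rT) = (525.76 − 35.4358) · e^(0.0410·11/12)
= 490.3242 · e^0.037583 = 490.3242 × 1.038298 = CHF 509.10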